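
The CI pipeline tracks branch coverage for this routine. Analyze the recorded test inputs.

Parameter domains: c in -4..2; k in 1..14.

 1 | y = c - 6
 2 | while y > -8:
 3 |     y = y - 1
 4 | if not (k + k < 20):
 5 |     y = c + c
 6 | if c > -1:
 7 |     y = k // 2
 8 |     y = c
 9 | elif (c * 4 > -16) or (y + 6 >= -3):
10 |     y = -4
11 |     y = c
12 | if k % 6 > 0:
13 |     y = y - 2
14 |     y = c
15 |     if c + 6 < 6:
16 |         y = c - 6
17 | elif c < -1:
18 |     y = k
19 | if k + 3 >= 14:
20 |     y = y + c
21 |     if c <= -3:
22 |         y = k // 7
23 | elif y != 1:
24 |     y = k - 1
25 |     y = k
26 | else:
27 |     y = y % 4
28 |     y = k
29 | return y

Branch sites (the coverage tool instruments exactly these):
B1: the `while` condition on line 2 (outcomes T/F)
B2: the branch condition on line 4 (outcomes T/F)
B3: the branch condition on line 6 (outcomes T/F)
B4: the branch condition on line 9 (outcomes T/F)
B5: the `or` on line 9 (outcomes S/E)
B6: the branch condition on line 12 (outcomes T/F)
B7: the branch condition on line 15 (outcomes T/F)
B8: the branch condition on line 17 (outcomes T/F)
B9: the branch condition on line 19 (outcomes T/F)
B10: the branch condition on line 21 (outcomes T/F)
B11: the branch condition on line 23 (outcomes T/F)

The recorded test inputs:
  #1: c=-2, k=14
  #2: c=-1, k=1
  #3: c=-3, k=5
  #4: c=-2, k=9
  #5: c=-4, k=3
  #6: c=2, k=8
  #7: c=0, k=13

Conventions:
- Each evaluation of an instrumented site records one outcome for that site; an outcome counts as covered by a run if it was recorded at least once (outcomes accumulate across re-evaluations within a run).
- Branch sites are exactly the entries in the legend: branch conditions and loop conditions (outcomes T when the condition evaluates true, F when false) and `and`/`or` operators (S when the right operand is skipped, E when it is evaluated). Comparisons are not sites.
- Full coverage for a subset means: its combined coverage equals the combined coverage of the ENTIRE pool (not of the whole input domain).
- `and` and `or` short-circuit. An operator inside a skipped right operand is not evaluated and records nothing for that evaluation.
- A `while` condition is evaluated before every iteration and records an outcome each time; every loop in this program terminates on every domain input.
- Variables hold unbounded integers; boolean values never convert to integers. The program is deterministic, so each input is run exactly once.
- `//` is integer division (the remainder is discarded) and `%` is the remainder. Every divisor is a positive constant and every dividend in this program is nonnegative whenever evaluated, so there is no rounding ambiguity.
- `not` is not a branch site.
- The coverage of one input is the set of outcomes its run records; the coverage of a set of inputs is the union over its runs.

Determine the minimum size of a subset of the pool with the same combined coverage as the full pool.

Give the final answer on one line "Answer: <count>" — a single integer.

test 1 (c=-2, k=14) fires B1->F, B2->T, B3->F, B5->S, B4->T, B6->T, B7->T, B9->T, B10->F; hits B1=F, B2=T, B3=F, B4=T, B5=S, B6=T, B7=T, B9=T, B10=F
test 2 (c=-1, k=1) fires B1->T, B1->F, B2->F, B3->F, B5->S, B4->T, B6->T, B7->T, B9->F, B11->T; hits B1=T, B1=F, B2=F, B3=F, B4=T, B5=S, B6=T, B7=T, B9=F, B11=T
test 3 (c=-3, k=5) fires B1->F, B2->F, B3->F, B5->S, B4->T, B6->T, B7->T, B9->F, B11->T; hits B1=F, B2=F, B3=F, B4=T, B5=S, B6=T, B7=T, B9=F, B11=T
test 4 (c=-2, k=9) fires B1->F, B2->F, B3->F, B5->S, B4->T, B6->T, B7->T, B9->F, B11->T; hits B1=F, B2=F, B3=F, B4=T, B5=S, B6=T, B7=T, B9=F, B11=T
test 5 (c=-4, k=3) fires B1->F, B2->F, B3->F, B5->E, B4->F, B6->T, B7->T, B9->F, B11->T; hits B1=F, B2=F, B3=F, B4=F, B5=E, B6=T, B7=T, B9=F, B11=T
test 6 (c=2, k=8) fires B1->T, B1->T, B1->T, B1->T, B1->F, B2->F, B3->T, B6->T, B7->F, B9->F, B11->T; hits B1=T, B1=F, B2=F, B3=T, B6=T, B7=F, B9=F, B11=T
test 7 (c=0, k=13) fires B1->T, B1->T, B1->F, B2->T, B3->T, B6->T, B7->F, B9->T, B10->F; hits B1=T, B1=F, B2=T, B3=T, B6=T, B7=F, B9=T, B10=F
together the pool reaches 17 outcomes: B1=T, B1=F, B2=T, B2=F, B3=T, B3=F, B4=T, B4=F, B5=S, B5=E, B6=T, B7=T, B7=F, B9=T, B9=F, B10=F, B11=T
no size-1 subset reaches all 17 outcomes (best union: 10/17)
no size-2 subset reaches all 17 outcomes (best union: 15/17)
at size 3, {1, 5, 6} reaches all 17 outcomes; every lexicographically earlier size-3 subset fails

Answer: 3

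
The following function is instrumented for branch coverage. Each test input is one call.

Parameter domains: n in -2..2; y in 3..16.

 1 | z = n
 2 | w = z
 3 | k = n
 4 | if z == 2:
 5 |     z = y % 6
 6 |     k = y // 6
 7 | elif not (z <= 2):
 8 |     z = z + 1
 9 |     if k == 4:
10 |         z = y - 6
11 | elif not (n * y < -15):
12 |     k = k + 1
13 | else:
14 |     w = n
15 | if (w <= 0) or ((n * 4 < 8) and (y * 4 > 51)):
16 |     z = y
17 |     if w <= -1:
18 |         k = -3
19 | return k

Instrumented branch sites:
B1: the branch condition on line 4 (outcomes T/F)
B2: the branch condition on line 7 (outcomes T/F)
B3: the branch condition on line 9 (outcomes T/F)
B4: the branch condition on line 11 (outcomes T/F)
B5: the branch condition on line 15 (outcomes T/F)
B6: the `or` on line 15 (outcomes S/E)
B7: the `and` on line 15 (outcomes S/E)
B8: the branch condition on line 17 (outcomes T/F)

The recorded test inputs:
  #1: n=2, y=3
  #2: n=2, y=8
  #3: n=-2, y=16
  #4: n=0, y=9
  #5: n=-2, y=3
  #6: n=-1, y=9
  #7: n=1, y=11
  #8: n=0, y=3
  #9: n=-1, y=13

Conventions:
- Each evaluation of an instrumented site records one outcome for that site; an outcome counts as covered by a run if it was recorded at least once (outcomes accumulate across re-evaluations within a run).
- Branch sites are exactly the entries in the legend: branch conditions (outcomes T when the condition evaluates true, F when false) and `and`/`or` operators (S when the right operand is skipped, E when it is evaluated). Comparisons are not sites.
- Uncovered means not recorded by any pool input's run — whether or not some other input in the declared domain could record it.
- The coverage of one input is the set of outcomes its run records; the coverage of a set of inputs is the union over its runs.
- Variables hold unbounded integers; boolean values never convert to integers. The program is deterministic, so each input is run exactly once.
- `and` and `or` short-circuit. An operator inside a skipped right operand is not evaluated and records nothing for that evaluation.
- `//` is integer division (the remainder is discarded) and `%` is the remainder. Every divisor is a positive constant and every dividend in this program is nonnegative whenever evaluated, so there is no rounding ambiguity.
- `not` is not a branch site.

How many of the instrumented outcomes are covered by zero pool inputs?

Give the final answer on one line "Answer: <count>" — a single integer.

run #1 (n=2, y=3) records B1=T, B5=F, B6=E, B7=S
run #2 (n=2, y=8) records B1=T, B5=F, B6=E, B7=S
run #3 (n=-2, y=16) records B1=F, B2=F, B4=F, B5=T, B6=S, B8=T
run #4 (n=0, y=9) records B1=F, B2=F, B4=T, B5=T, B6=S, B8=F
run #5 (n=-2, y=3) records B1=F, B2=F, B4=T, B5=T, B6=S, B8=T
run #6 (n=-1, y=9) records B1=F, B2=F, B4=T, B5=T, B6=S, B8=T
run #7 (n=1, y=11) records B1=F, B2=F, B4=T, B5=F, B6=E, B7=E
run #8 (n=0, y=3) records B1=F, B2=F, B4=T, B5=T, B6=S, B8=F
run #9 (n=-1, y=13) records B1=F, B2=F, B4=T, B5=T, B6=S, B8=T
union over the pool: B1=T, B1=F, B2=F, B4=T, B4=F, B5=T, B5=F, B6=S, B6=E, B7=S, B7=E, B8=T, B8=F
uncovered (3 of 16): B2=T, B3=T, B3=F

Answer: 3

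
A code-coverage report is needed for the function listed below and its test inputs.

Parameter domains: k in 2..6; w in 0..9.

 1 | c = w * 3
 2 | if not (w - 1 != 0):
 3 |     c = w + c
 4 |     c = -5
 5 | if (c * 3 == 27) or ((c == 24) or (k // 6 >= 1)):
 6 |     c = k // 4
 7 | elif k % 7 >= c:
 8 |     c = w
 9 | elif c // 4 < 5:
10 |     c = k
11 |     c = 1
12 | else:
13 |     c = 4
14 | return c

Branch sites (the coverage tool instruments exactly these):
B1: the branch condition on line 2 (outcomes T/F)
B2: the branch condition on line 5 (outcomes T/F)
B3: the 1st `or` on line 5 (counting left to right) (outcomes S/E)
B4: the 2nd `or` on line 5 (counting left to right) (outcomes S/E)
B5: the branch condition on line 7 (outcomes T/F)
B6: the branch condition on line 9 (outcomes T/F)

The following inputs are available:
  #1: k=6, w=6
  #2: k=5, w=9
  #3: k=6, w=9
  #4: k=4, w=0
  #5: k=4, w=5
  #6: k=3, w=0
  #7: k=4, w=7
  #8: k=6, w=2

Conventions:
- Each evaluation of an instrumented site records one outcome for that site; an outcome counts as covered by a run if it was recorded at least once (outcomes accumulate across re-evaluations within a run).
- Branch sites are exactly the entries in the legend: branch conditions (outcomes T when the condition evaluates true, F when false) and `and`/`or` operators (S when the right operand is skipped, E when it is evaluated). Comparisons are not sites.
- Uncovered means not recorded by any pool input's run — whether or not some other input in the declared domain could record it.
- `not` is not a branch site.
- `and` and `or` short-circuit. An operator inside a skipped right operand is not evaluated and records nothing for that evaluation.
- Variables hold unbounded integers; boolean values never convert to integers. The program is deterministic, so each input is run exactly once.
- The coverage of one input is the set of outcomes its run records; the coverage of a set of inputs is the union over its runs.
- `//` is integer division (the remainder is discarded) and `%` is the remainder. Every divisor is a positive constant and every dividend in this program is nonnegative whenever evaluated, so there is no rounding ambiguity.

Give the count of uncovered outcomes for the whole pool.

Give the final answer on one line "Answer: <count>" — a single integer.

test 1 (k=6, w=6) fires B1->F, B3->E, B4->E, B2->T; hits B1=F, B2=T, B3=E, B4=E
test 2 (k=5, w=9) fires B1->F, B3->E, B4->E, B2->F, B5->F, B6->F; hits B1=F, B2=F, B3=E, B4=E, B5=F, B6=F
test 3 (k=6, w=9) fires B1->F, B3->E, B4->E, B2->T; hits B1=F, B2=T, B3=E, B4=E
test 4 (k=4, w=0) fires B1->F, B3->E, B4->E, B2->F, B5->T; hits B1=F, B2=F, B3=E, B4=E, B5=T
test 5 (k=4, w=5) fires B1->F, B3->E, B4->E, B2->F, B5->F, B6->T; hits B1=F, B2=F, B3=E, B4=E, B5=F, B6=T
test 6 (k=3, w=0) fires B1->F, B3->E, B4->E, B2->F, B5->T; hits B1=F, B2=F, B3=E, B4=E, B5=T
test 7 (k=4, w=7) fires B1->F, B3->E, B4->E, B2->F, B5->F, B6->F; hits B1=F, B2=F, B3=E, B4=E, B5=F, B6=F
test 8 (k=6, w=2) fires B1->F, B3->E, B4->E, B2->T; hits B1=F, B2=T, B3=E, B4=E
union over the pool: B1=F, B2=T, B2=F, B3=E, B4=E, B5=T, B5=F, B6=T, B6=F
uncovered (3 of 12): B1=T, B3=S, B4=S

Answer: 3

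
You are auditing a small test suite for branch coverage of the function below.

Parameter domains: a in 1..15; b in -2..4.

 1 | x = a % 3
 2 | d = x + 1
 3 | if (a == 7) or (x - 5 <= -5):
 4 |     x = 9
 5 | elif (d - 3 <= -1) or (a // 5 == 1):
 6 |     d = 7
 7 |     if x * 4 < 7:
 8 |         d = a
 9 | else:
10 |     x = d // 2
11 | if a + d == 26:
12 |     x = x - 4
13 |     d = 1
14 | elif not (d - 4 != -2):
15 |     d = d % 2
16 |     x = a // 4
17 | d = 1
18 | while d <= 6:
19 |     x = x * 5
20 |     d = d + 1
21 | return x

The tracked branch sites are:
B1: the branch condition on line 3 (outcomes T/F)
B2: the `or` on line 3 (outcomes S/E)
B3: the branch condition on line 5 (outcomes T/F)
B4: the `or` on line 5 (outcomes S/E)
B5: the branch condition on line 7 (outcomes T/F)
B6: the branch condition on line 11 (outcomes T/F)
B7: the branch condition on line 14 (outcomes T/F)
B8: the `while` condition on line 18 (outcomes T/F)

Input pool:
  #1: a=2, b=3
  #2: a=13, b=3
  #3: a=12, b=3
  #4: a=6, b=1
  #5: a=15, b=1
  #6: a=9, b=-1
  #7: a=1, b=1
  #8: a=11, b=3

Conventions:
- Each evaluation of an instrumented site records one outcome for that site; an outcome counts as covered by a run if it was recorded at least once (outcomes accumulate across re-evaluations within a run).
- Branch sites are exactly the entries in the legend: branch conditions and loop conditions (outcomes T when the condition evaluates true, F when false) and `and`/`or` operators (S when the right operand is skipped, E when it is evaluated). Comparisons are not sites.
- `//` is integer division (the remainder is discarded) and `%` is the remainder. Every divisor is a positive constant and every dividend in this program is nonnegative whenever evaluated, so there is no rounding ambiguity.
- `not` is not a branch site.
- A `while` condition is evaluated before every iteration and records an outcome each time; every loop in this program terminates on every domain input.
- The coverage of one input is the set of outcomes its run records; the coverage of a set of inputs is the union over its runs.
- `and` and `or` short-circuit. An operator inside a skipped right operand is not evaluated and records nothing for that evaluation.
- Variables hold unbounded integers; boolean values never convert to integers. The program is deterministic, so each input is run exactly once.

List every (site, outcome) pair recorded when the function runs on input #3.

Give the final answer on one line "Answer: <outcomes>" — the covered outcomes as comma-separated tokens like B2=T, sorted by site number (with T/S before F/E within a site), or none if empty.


Running input #3 (a=12, b=3), event by event:
  B2->E, B1->T, B6->F, B7->F, B8->T, B8->T, B8->T, B8->T, B8->T, B8->T
  B8->F
distinct outcomes covered: B1=T, B2=E, B6=F, B7=F, B8=T, B8=F
Answer: B1=T, B2=E, B6=F, B7=F, B8=T, B8=F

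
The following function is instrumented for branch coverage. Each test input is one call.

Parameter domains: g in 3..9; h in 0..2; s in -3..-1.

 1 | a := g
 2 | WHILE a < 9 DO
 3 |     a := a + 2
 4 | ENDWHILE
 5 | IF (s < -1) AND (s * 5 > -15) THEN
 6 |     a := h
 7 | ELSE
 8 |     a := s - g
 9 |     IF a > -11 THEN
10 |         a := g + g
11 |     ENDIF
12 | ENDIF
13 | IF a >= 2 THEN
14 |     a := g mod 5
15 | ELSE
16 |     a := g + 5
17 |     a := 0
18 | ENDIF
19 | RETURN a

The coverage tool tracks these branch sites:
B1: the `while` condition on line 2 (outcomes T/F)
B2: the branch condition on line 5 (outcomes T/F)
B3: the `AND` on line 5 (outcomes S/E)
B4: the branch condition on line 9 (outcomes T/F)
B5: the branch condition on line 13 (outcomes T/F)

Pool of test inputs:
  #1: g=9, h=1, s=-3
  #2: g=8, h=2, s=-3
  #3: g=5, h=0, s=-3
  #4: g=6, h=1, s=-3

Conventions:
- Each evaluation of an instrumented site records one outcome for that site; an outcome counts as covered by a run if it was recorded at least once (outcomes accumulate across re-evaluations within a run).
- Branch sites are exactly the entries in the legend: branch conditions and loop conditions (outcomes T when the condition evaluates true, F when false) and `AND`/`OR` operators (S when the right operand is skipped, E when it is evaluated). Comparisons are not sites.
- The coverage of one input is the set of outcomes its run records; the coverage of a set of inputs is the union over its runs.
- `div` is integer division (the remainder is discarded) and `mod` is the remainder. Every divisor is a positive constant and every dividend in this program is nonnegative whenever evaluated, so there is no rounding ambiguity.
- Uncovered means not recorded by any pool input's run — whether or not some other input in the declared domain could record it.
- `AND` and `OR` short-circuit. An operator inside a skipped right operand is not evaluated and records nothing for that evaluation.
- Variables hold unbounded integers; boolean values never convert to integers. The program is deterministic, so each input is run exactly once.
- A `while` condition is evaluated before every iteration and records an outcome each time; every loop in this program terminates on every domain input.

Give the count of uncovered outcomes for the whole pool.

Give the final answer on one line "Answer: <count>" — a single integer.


run #1 (g=9, h=1, s=-3) records B1=F, B2=F, B3=E, B4=F, B5=F
run #2 (g=8, h=2, s=-3) records B1=T, B1=F, B2=F, B3=E, B4=F, B5=F
run #3 (g=5, h=0, s=-3) records B1=T, B1=F, B2=F, B3=E, B4=T, B5=T
run #4 (g=6, h=1, s=-3) records B1=T, B1=F, B2=F, B3=E, B4=T, B5=T
union over the pool: B1=T, B1=F, B2=F, B3=E, B4=T, B4=F, B5=T, B5=F
uncovered (2 of 10): B2=T, B3=S
Answer: 2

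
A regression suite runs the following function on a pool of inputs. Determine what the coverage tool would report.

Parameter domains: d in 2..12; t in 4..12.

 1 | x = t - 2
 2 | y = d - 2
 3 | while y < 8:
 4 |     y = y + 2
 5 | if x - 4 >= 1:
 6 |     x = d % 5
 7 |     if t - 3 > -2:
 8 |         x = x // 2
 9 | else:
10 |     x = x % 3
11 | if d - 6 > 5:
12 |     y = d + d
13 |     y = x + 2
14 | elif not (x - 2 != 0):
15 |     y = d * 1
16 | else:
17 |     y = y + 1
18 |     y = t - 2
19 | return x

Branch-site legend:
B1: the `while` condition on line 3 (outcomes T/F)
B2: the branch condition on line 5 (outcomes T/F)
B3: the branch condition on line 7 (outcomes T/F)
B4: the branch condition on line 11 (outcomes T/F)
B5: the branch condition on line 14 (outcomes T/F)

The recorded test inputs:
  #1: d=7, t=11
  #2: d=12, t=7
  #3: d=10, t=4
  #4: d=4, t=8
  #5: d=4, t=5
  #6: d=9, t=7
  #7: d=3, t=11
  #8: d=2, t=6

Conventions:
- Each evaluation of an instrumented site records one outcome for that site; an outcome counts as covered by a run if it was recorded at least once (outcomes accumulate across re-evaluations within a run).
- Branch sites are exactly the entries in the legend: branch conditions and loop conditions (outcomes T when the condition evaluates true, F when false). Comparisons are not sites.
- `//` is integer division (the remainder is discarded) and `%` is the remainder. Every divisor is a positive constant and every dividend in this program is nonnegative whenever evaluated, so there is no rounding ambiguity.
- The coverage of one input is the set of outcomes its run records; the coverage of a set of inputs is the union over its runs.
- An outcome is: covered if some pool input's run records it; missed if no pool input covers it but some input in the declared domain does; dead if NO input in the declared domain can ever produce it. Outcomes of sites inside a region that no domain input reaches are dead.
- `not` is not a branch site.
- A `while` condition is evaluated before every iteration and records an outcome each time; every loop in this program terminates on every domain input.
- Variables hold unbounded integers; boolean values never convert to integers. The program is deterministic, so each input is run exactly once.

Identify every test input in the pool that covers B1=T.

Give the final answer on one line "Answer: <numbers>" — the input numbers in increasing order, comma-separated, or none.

input #1 (d=7, t=11): produces B1=T
input #2 (d=12, t=7): does not produce B1=T
input #3 (d=10, t=4): does not produce B1=T
input #4 (d=4, t=8): produces B1=T
input #5 (d=4, t=5): produces B1=T
input #6 (d=9, t=7): produces B1=T
input #7 (d=3, t=11): produces B1=T
input #8 (d=2, t=6): produces B1=T

Answer: 1, 4, 5, 6, 7, 8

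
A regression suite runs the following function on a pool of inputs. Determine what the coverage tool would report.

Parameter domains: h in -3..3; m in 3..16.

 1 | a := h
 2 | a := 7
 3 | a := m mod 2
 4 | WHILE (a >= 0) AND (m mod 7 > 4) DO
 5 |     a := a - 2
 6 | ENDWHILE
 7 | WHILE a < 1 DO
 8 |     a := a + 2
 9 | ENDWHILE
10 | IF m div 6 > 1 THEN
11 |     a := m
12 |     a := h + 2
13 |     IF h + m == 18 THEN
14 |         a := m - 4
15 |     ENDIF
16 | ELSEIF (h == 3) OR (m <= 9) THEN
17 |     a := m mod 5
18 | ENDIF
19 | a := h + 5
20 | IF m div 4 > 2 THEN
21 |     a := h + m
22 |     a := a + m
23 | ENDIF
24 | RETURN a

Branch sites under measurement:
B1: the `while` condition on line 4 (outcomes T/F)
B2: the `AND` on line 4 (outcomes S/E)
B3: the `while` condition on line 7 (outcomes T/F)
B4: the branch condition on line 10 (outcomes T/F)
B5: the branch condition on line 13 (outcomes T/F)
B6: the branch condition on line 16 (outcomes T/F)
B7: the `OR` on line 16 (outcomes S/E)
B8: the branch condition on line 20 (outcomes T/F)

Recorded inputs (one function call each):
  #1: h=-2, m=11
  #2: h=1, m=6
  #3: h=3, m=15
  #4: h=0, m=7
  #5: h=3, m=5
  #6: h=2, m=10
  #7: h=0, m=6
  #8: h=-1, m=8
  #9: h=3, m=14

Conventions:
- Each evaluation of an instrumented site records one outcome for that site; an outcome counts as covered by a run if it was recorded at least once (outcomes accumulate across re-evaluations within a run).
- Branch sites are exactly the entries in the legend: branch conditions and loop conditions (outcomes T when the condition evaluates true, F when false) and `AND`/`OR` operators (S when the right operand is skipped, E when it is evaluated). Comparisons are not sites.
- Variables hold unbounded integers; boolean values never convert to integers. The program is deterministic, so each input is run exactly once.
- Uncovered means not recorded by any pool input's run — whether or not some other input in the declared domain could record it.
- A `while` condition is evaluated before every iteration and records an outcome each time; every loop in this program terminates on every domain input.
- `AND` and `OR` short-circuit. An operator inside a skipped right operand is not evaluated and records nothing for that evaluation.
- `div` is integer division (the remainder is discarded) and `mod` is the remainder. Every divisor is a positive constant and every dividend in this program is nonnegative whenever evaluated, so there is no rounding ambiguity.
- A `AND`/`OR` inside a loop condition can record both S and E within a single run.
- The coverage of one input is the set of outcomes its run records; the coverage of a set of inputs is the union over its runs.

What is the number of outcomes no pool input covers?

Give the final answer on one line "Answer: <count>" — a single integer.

test 1 (h=-2, m=11) fires B2->E, B1->F, B3->F, B4->F, B7->E, B6->F, B8->F; hits B1=F, B2=E, B3=F, B4=F, B6=F, B7=E, B8=F
test 2 (h=1, m=6) fires B2->E, B1->T, B2->S, B1->F, B3->T, B3->T, B3->F, B4->F, B7->E, B6->T, B8->F; hits B1=T, B1=F, B2=S, B2=E, B3=T, B3=F, B4=F, B6=T, B7=E, B8=F
test 3 (h=3, m=15) fires B2->E, B1->F, B3->F, B4->T, B5->T, B8->T; hits B1=F, B2=E, B3=F, B4=T, B5=T, B8=T
test 4 (h=0, m=7) fires B2->E, B1->F, B3->F, B4->F, B7->E, B6->T, B8->F; hits B1=F, B2=E, B3=F, B4=F, B6=T, B7=E, B8=F
test 5 (h=3, m=5) fires B2->E, B1->T, B2->S, B1->F, B3->T, B3->F, B4->F, B7->S, B6->T, B8->F; hits B1=T, B1=F, B2=S, B2=E, B3=T, B3=F, B4=F, B6=T, B7=S, B8=F
test 6 (h=2, m=10) fires B2->E, B1->F, B3->T, B3->F, B4->F, B7->E, B6->F, B8->F; hits B1=F, B2=E, B3=T, B3=F, B4=F, B6=F, B7=E, B8=F
test 7 (h=0, m=6) fires B2->E, B1->T, B2->S, B1->F, B3->T, B3->T, B3->F, B4->F, B7->E, B6->T, B8->F; hits B1=T, B1=F, B2=S, B2=E, B3=T, B3=F, B4=F, B6=T, B7=E, B8=F
test 8 (h=-1, m=8) fires B2->E, B1->F, B3->T, B3->F, B4->F, B7->E, B6->T, B8->F; hits B1=F, B2=E, B3=T, B3=F, B4=F, B6=T, B7=E, B8=F
test 9 (h=3, m=14) fires B2->E, B1->F, B3->T, B3->F, B4->T, B5->F, B8->T; hits B1=F, B2=E, B3=T, B3=F, B4=T, B5=F, B8=T
union over the pool: B1=T, B1=F, B2=S, B2=E, B3=T, B3=F, B4=T, B4=F, B5=T, B5=F, B6=T, B6=F, B7=S, B7=E, B8=T, B8=F
uncovered (0 of 16): none

Answer: 0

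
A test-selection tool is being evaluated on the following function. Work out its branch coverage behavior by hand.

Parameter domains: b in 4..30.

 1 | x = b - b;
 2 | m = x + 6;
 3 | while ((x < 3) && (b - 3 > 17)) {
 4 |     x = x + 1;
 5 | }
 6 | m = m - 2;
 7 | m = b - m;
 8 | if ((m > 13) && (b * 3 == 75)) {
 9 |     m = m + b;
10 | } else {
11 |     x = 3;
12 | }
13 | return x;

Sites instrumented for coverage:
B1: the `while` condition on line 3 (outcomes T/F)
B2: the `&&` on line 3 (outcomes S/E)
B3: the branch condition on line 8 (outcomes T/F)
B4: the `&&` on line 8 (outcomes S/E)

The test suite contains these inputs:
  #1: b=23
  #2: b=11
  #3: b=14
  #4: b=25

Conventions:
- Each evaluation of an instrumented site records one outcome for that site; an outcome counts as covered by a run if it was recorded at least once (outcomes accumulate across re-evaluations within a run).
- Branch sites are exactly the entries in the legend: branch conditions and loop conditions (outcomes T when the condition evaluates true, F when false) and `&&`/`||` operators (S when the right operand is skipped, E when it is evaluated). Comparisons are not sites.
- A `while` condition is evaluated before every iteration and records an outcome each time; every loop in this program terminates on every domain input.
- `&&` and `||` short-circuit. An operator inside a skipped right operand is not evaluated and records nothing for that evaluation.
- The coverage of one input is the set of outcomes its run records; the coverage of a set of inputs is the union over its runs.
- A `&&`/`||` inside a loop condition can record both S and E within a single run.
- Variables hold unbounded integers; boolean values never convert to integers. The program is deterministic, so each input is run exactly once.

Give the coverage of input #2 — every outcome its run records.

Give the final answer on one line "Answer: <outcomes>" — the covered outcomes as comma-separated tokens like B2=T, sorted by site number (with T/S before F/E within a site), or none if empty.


Running input #2 (b=11), event by event:
  B2->E, B1->F, B4->S, B3->F
collecting distinct outcomes: B1=F, B2=E, B3=F, B4=S
Answer: B1=F, B2=E, B3=F, B4=S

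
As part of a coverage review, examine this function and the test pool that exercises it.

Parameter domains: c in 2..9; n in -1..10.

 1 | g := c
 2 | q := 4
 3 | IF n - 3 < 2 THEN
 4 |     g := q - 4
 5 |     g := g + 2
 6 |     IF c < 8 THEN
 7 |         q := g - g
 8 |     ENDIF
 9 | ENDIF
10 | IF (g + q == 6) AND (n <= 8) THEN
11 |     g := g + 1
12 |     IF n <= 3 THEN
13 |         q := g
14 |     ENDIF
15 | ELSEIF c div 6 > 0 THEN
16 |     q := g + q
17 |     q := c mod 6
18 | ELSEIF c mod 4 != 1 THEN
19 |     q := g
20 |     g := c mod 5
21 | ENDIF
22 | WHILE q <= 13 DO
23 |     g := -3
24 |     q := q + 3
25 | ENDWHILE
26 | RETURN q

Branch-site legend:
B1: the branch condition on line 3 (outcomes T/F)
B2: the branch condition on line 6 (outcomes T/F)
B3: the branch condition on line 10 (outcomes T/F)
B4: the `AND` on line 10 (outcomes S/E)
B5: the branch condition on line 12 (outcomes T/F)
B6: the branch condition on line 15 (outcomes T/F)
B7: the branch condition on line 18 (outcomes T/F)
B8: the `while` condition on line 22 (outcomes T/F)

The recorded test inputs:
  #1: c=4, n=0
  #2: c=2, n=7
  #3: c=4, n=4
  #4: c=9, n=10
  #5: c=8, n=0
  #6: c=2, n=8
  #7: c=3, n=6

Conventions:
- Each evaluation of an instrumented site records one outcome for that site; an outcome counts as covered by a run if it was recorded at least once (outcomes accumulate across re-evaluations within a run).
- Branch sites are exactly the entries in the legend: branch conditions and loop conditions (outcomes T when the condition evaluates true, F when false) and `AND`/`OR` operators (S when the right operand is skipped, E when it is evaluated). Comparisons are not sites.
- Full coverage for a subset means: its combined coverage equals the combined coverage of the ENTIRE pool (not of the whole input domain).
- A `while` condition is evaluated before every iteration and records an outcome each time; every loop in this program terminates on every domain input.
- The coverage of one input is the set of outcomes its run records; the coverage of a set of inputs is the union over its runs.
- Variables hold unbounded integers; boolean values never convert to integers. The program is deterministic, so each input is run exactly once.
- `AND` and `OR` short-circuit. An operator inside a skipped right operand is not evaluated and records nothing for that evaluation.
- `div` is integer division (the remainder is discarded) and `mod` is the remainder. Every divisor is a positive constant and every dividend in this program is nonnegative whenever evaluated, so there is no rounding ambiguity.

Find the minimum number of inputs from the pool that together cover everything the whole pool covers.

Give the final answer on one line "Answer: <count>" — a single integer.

input #1, c=4, n=0: events B1->T, B2->T, B4->S, B3->F, B6->F, B7->T, B8->T, B8->T, B8->T, B8->T, B8->F; outcomes B1=T, B2=T, B3=F, B4=S, B6=F, B7=T, B8=T, B8=F
input #2, c=2, n=7: events B1->F, B4->E, B3->T, B5->F, B8->T, B8->T, B8->T, B8->T, B8->F; outcomes B1=F, B3=T, B4=E, B5=F, B8=T, B8=F
input #3, c=4, n=4: events B1->T, B2->T, B4->S, B3->F, B6->F, B7->T, B8->T, B8->T, B8->T, B8->T, B8->F; outcomes B1=T, B2=T, B3=F, B4=S, B6=F, B7=T, B8=T, B8=F
input #4, c=9, n=10: events B1->F, B4->S, B3->F, B6->T, B8->T, B8->T, B8->T, B8->T, B8->F; outcomes B1=F, B3=F, B4=S, B6=T, B8=T, B8=F
input #5, c=8, n=0: events B1->T, B2->F, B4->E, B3->T, B5->T, B8->T, B8->T, B8->T, B8->T, B8->F; outcomes B1=T, B2=F, B3=T, B4=E, B5=T, B8=T, B8=F
input #6, c=2, n=8: events B1->F, B4->E, B3->T, B5->F, B8->T, B8->T, B8->T, B8->T, B8->F; outcomes B1=F, B3=T, B4=E, B5=F, B8=T, B8=F
input #7, c=3, n=6: events B1->F, B4->S, B3->F, B6->F, B7->T, B8->T, B8->T, B8->T, B8->T, B8->F; outcomes B1=F, B3=F, B4=S, B6=F, B7=T, B8=T, B8=F
union over all inputs: B1=T, B1=F, B2=T, B2=F, B3=T, B3=F, B4=S, B4=E, B5=T, B5=F, B6=T, B6=F, B7=T, B8=T, B8=F (15 outcomes)
checked all size-1 subsets: none covers 15 outcomes (max 8/15)
checked all size-2 subsets: none covers 15 outcomes (max 12/15)
checked all size-3 subsets: none covers 15 outcomes (max 14/15)
the canonical winner is {1, 2, 4, 5}: size 4, full 15-outcome coverage, earliest index list among size-4 covers

Answer: 4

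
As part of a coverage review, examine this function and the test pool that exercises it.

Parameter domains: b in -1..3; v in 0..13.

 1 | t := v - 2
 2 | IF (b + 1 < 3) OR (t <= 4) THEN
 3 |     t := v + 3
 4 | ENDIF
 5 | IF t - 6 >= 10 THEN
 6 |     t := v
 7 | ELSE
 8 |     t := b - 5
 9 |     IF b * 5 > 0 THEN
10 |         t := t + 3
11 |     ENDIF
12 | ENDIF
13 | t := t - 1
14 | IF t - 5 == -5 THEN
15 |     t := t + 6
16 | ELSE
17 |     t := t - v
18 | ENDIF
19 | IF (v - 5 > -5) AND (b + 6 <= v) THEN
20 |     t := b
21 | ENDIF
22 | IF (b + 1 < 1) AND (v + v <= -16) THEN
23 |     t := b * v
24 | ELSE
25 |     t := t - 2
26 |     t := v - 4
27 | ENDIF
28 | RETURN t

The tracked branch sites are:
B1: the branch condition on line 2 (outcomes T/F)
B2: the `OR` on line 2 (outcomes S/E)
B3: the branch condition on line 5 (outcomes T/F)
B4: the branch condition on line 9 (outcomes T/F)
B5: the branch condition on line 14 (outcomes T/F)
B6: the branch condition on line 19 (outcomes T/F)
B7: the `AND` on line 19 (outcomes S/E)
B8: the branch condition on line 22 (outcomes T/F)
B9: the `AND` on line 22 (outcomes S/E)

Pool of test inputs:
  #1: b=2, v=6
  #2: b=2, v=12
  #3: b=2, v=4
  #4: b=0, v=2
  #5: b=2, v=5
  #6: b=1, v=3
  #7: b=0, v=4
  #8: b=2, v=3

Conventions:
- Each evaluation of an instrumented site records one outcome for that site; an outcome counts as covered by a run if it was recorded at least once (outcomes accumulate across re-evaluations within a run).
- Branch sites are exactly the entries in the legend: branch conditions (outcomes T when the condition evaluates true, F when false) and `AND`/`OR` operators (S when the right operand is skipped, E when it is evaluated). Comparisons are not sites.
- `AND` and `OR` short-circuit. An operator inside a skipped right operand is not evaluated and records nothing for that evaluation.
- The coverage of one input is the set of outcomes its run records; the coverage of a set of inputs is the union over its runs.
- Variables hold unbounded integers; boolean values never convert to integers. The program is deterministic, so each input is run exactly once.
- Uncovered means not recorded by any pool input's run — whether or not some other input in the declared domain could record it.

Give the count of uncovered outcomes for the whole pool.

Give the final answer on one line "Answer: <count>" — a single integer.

run #1 (b=2, v=6) runs B2->E, B1->T, B3->F, B4->T, B5->F, B7->E, B6->F, B9->S, B8->F; records B1=T, B2=E, B3=F, B4=T, B5=F, B6=F, B7=E, B8=F, B9=S
run #2 (b=2, v=12) runs B2->E, B1->F, B3->F, B4->T, B5->F, B7->E, B6->T, B9->S, B8->F; records B1=F, B2=E, B3=F, B4=T, B5=F, B6=T, B7=E, B8=F, B9=S
run #3 (b=2, v=4) runs B2->E, B1->T, B3->F, B4->T, B5->F, B7->E, B6->F, B9->S, B8->F; records B1=T, B2=E, B3=F, B4=T, B5=F, B6=F, B7=E, B8=F, B9=S
run #4 (b=0, v=2) runs B2->S, B1->T, B3->F, B4->F, B5->F, B7->E, B6->F, B9->S, B8->F; records B1=T, B2=S, B3=F, B4=F, B5=F, B6=F, B7=E, B8=F, B9=S
run #5 (b=2, v=5) runs B2->E, B1->T, B3->F, B4->T, B5->F, B7->E, B6->F, B9->S, B8->F; records B1=T, B2=E, B3=F, B4=T, B5=F, B6=F, B7=E, B8=F, B9=S
run #6 (b=1, v=3) runs B2->S, B1->T, B3->F, B4->T, B5->F, B7->E, B6->F, B9->S, B8->F; records B1=T, B2=S, B3=F, B4=T, B5=F, B6=F, B7=E, B8=F, B9=S
run #7 (b=0, v=4) runs B2->S, B1->T, B3->F, B4->F, B5->F, B7->E, B6->F, B9->S, B8->F; records B1=T, B2=S, B3=F, B4=F, B5=F, B6=F, B7=E, B8=F, B9=S
run #8 (b=2, v=3) runs B2->E, B1->T, B3->F, B4->T, B5->F, B7->E, B6->F, B9->S, B8->F; records B1=T, B2=E, B3=F, B4=T, B5=F, B6=F, B7=E, B8=F, B9=S
union over the pool: B1=T, B1=F, B2=S, B2=E, B3=F, B4=T, B4=F, B5=F, B6=T, B6=F, B7=E, B8=F, B9=S
uncovered (5 of 18): B3=T, B5=T, B7=S, B8=T, B9=E

Answer: 5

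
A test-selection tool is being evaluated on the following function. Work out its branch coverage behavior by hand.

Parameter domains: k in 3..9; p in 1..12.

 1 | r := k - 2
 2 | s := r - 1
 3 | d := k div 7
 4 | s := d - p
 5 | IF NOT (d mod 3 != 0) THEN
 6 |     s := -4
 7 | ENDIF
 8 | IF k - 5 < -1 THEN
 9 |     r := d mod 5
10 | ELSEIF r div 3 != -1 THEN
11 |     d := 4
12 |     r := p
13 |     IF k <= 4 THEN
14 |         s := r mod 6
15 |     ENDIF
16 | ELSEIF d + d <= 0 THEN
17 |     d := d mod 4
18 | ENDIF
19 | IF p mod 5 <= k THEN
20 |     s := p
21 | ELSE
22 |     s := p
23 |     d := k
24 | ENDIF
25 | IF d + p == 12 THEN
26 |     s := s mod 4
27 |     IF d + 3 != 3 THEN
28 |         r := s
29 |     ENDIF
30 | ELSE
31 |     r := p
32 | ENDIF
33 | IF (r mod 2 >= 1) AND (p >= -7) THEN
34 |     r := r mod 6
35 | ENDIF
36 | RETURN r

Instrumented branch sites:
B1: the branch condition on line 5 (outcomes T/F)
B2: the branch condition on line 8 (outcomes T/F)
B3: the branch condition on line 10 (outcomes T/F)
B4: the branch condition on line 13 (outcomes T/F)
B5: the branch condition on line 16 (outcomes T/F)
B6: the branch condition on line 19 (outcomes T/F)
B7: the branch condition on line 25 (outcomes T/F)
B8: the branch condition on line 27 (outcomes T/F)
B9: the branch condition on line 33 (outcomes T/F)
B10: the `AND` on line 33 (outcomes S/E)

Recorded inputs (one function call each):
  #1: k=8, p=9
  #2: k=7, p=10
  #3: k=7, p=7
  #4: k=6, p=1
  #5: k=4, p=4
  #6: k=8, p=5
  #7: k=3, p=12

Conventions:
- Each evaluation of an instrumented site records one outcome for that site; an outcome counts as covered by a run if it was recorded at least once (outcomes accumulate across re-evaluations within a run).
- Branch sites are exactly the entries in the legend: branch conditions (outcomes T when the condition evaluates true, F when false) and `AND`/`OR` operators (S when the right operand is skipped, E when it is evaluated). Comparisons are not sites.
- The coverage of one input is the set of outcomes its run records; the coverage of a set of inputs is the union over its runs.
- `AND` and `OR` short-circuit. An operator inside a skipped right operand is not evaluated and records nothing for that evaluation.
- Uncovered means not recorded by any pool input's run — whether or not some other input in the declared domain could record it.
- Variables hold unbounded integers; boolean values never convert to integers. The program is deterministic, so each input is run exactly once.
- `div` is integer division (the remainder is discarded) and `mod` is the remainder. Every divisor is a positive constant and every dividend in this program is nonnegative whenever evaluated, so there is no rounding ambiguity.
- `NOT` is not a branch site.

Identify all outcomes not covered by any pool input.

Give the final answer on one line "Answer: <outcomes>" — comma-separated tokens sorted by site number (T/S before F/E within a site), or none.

input #1 (k=8, p=9): events B1->F, B2->F, B3->T, B4->F, B6->T, B7->F, B10->E, B9->T; covers B1=F, B2=F, B3=T, B4=F, B6=T, B7=F, B9=T, B10=E
input #2 (k=7, p=10): events B1->F, B2->F, B3->T, B4->F, B6->T, B7->F, B10->S, B9->F; covers B1=F, B2=F, B3=T, B4=F, B6=T, B7=F, B9=F, B10=S
input #3 (k=7, p=7): events B1->F, B2->F, B3->T, B4->F, B6->T, B7->F, B10->E, B9->T; covers B1=F, B2=F, B3=T, B4=F, B6=T, B7=F, B9=T, B10=E
input #4 (k=6, p=1): events B1->T, B2->F, B3->T, B4->F, B6->T, B7->F, B10->E, B9->T; covers B1=T, B2=F, B3=T, B4=F, B6=T, B7=F, B9=T, B10=E
input #5 (k=4, p=4): events B1->T, B2->F, B3->T, B4->T, B6->T, B7->F, B10->S, B9->F; covers B1=T, B2=F, B3=T, B4=T, B6=T, B7=F, B9=F, B10=S
input #6 (k=8, p=5): events B1->F, B2->F, B3->T, B4->F, B6->T, B7->F, B10->E, B9->T; covers B1=F, B2=F, B3=T, B4=F, B6=T, B7=F, B9=T, B10=E
input #7 (k=3, p=12): events B1->T, B2->T, B6->T, B7->T, B8->F, B10->S, B9->F; covers B1=T, B2=T, B6=T, B7=T, B8=F, B9=F, B10=S
union over the pool: B1=T, B1=F, B2=T, B2=F, B3=T, B4=T, B4=F, B6=T, B7=T, B7=F, B8=F, B9=T, B9=F, B10=S, B10=E
uncovered (5 of 20): B3=F, B5=T, B5=F, B6=F, B8=T

Answer: B3=F, B5=T, B5=F, B6=F, B8=T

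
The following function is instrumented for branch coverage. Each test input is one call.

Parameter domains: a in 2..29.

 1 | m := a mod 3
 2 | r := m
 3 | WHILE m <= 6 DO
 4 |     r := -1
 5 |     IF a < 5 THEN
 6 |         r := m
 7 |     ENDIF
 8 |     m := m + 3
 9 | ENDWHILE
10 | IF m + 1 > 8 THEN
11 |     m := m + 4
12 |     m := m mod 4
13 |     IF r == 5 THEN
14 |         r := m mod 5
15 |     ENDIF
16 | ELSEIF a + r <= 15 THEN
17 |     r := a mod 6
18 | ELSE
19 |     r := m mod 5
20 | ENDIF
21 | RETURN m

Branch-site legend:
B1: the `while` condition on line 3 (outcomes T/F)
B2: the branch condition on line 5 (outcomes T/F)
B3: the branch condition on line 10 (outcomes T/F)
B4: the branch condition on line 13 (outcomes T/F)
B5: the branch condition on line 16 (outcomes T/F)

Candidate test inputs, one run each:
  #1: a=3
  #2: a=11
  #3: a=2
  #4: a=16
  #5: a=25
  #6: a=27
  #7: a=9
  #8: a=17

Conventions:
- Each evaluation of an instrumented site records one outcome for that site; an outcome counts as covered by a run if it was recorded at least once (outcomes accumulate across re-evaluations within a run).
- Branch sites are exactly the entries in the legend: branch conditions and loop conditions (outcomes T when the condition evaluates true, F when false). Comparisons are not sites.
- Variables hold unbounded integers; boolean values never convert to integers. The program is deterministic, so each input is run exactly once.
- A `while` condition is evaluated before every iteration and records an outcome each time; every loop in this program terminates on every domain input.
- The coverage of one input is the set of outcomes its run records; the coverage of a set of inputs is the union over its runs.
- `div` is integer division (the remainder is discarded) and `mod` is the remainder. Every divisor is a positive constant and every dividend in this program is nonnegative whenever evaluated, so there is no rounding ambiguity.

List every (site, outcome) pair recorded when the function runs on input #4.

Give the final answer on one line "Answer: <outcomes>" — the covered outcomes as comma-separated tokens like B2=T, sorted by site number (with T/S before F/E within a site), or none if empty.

Running input #4 (a=16), event by event:
  B1->T, B2->F, B1->T, B2->F, B1->F, B3->F, B5->T
deduplicating events, the covered set is: B1=T, B1=F, B2=F, B3=F, B5=T

Answer: B1=T, B1=F, B2=F, B3=F, B5=T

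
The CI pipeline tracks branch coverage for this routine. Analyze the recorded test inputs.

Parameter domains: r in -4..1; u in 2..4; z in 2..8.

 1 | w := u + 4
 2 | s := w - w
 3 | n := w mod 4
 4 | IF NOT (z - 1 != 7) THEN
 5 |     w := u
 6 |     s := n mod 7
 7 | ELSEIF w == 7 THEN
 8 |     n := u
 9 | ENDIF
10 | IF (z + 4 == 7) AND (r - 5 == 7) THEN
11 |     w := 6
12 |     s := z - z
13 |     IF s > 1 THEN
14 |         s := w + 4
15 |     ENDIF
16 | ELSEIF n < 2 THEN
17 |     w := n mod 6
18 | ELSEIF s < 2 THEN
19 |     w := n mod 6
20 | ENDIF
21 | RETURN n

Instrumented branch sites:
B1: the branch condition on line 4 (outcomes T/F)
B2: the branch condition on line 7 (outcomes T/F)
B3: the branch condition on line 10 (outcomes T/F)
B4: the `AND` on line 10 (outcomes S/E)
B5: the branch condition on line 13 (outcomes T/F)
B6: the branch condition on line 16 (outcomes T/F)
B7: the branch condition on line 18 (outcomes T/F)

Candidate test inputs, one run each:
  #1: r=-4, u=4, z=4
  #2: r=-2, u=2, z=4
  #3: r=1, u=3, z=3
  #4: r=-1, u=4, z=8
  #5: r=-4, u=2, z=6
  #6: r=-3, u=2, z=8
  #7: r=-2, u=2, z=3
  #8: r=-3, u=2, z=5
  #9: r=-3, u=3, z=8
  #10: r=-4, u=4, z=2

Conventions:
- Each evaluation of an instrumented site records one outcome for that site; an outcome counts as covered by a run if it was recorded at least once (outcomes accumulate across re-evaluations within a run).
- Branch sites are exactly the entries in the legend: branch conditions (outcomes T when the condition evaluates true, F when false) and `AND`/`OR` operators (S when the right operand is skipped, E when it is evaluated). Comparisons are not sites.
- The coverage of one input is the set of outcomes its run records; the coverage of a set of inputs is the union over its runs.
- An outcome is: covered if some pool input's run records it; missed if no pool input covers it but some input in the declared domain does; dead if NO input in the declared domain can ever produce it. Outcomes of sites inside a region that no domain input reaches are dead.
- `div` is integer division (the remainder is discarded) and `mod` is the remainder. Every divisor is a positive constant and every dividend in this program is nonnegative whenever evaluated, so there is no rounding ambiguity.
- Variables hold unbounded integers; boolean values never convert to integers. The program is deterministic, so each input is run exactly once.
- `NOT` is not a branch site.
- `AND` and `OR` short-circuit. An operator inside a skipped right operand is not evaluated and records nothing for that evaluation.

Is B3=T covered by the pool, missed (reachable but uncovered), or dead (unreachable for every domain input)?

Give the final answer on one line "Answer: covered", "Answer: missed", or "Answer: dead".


no pool input records B3=T
checking all 126 inputs in the declared domain: B3=T is never recorded -> dead
Answer: dead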